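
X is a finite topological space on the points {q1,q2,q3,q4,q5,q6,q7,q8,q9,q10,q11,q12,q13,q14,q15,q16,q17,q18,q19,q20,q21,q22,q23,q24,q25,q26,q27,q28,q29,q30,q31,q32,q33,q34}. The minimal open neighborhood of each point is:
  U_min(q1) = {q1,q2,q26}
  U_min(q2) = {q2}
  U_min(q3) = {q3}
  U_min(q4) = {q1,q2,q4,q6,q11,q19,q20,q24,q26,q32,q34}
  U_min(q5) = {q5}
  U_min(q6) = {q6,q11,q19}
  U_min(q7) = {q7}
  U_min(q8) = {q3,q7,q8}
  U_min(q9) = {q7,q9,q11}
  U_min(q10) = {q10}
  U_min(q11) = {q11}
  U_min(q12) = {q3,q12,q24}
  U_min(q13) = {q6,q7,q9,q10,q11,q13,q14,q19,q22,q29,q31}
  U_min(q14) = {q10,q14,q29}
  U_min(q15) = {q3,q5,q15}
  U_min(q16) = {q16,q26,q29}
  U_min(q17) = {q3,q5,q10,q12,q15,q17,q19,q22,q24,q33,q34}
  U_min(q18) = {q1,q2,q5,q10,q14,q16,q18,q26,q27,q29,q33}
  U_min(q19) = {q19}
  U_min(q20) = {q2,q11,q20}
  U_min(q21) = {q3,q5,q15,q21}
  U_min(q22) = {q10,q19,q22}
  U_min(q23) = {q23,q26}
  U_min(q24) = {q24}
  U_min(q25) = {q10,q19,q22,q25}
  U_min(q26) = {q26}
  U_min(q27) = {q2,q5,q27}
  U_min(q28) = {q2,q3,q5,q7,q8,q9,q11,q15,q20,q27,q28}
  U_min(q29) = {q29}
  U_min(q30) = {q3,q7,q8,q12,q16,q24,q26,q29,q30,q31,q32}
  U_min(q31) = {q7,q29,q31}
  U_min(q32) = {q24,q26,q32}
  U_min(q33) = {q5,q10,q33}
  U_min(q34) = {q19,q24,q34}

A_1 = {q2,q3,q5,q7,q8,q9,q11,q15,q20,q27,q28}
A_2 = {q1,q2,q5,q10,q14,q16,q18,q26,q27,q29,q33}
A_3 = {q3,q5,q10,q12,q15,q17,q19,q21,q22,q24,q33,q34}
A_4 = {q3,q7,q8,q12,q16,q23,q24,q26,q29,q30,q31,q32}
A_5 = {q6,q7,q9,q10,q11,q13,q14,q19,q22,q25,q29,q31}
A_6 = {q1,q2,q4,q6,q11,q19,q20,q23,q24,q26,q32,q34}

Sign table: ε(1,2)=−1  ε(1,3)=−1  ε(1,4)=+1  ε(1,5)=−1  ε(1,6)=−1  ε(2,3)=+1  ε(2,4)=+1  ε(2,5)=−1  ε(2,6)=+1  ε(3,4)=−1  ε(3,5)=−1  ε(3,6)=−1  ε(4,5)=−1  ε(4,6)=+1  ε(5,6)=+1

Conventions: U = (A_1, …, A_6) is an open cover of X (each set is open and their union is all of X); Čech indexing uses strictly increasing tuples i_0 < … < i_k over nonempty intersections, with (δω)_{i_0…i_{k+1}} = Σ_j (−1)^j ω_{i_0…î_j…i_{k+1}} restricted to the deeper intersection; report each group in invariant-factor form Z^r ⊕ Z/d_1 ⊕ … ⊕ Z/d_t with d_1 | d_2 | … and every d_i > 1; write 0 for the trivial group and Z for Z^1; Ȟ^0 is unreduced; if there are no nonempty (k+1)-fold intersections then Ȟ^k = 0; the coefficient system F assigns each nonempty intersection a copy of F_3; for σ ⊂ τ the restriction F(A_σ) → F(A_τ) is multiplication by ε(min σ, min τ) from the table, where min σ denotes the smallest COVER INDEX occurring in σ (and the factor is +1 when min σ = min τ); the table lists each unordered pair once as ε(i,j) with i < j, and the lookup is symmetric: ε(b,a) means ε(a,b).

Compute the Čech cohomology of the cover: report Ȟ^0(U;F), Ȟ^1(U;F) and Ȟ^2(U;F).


intersection data:
  A12={q2,q5,q27} A13={q3,q5,q15} A14={q3,q7,q8} A15={q7,q9,q11} A16={q2,q11,q20} A23={q5,q10,q33} A24={q16,q26,q29} A25={q10,q14,q29} A26={q1,q2,q26} A34={q3,q12,q24} A35={q10,q19,q22} A36={q19,q24,q34} A45={q7,q29,q31} A46={q23,q24,q26,q32} A56={q6,q11,q19}
  A123={q5} A126={q2} A134={q3} A145={q7} A156={q11} A235={q10} A245={q29} A246={q26} A346={q24} A356={q19}
C dims 6,15,10; δ0: rk_F3 6; δ1: rk_F3 9
Ȟ^0 = (6 − 6) − 0 = 0, so Ȟ^0 ≅ 0
Ȟ^1 = (15 − 9) − 6 = 0, so Ȟ^1 ≅ 0
Ȟ^2 = (10 − 0) − 9 = 1, so Ȟ^2 ≅ Z/3

Ȟ^0(U;F) ≅ 0, Ȟ^1(U;F) ≅ 0, Ȟ^2(U;F) ≅ Z/3


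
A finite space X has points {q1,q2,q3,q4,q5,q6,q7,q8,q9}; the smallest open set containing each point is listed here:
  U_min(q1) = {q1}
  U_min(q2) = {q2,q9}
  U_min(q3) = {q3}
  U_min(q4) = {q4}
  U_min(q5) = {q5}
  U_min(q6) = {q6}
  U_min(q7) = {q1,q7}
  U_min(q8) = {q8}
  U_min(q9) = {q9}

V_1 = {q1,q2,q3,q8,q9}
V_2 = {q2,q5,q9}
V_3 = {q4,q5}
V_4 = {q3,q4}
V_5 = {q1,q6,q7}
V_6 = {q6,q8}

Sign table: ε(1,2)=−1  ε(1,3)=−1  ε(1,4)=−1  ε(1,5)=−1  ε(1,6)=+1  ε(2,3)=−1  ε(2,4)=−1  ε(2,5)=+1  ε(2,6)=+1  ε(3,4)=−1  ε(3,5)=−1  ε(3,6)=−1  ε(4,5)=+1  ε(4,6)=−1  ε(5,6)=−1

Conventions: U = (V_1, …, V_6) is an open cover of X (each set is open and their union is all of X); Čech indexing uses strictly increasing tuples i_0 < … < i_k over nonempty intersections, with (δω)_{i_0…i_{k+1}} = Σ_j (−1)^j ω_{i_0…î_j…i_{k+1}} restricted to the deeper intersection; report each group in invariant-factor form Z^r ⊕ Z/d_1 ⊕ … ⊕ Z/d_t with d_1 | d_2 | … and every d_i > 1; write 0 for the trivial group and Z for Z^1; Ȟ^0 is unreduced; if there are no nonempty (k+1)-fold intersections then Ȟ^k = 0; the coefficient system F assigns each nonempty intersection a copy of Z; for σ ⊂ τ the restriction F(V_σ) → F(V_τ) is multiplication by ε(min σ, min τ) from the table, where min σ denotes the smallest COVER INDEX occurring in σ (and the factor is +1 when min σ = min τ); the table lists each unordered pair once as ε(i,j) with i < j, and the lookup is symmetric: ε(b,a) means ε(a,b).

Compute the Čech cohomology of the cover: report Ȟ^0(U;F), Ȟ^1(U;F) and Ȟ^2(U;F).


Ȟ^0 ≅ Z,  Ȟ^1 ≅ Z^2,  Ȟ^2 ≅ 0

nonempty overlaps:
  V12={q2,q9} V14={q3} V15={q1} V16={q8} V23={q5} V34={q4} V56={q6}
C dims 6,7; δ0: rk 5, SNF 1^5
degree 0: 6−5−0 = 1 → Ȟ^0 ≅ Z
degree 1: 7−0−5 = 2 → Ȟ^1 ≅ Z^2
degree 2: 0−0−0 = 0 → Ȟ^2 ≅ 0


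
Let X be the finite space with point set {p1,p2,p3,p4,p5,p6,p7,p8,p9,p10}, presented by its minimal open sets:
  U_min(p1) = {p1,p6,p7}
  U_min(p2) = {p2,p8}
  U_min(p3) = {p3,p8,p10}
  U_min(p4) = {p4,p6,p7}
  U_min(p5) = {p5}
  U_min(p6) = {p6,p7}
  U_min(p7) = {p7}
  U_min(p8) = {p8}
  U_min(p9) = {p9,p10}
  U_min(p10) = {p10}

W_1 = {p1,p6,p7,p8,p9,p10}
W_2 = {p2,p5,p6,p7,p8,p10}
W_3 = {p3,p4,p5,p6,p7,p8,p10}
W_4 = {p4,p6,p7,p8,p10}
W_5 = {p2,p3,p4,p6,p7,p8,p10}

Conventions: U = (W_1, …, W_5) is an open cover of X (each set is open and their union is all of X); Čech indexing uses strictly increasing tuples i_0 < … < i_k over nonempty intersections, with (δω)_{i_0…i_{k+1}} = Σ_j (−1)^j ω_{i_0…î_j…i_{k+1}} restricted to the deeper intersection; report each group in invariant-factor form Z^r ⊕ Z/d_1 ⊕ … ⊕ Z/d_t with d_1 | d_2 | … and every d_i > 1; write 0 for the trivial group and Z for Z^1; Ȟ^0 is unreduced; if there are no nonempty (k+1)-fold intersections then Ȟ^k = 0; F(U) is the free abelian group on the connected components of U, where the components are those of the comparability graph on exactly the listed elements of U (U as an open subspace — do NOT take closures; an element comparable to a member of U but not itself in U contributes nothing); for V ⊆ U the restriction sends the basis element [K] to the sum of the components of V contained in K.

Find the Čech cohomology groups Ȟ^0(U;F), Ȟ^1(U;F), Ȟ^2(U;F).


intersection data:
  W12={p6,p7,p8,p10} W13={p6,p7,p8,p10} W14={p6,p7,p8,p10} W15={p6,p7,p8,p10} W23={p5,p6,p7,p8,p10} W24={p6,p7,p8,p10} W25={p2,p6,p7,p8,p10} W34={p4,p6,p7,p8,p10} W35={p3,p4,p6,p7,p8,p10} W45={p4,p6,p7,p8,p10}
  W123={p6,p7,p8,p10} W124={p6,p7,p8,p10} W125={p6,p7,p8,p10} W134={p6,p7,p8,p10} W135={p6,p7,p8,p10} W145={p6,p7,p8,p10} W234={p6,p7,p8,p10} W235={p6,p7,p8,p10} W245={p6,p7,p8,p10} W345={p4,p6,p7,p8,p10}
  W1234={p6,p7,p8,p10} W1235={p6,p7,p8,p10} W1245={p6,p7,p8,p10} W1345={p6,p7,p8,p10} W2345={p6,p7,p8,p10}
  W12345={p6,p7,p8,p10}
components per intersection:
  W1: {p1,p6,p7} {p8} {p9,p10}
  W2: {p2,p8} {p5} {p6,p7} {p10}
  W3: {p3,p8,p10} {p4,p6,p7} {p5}
  W4: {p4,p6,p7} {p8} {p10}
  W5: {p2,p3,p8,p10} {p4,p6,p7}
  W12: {p6,p7} {p8} {p10}
  W13: {p6,p7} {p8} {p10}
  W14: {p6,p7} {p8} {p10}
  W15: {p6,p7} {p8} {p10}
  W23: {p5} {p6,p7} {p8} {p10}
  W24: {p6,p7} {p8} {p10}
  W25: {p2,p8} {p6,p7} {p10}
  W34: {p4,p6,p7} {p8} {p10}
  W35: {p3,p8,p10} {p4,p6,p7}
  W45: {p4,p6,p7} {p8} {p10}
  W123: {p6,p7} {p8} {p10}
  W124: {p6,p7} {p8} {p10}
  W125: {p6,p7} {p8} {p10}
  W134: {p6,p7} {p8} {p10}
  W135: {p6,p7} {p8} {p10}
  W145: {p6,p7} {p8} {p10}
  W234: {p6,p7} {p8} {p10}
  W235: {p6,p7} {p8} {p10}
  W245: {p6,p7} {p8} {p10}
  W345: {p4,p6,p7} {p8} {p10}
  W1234: {p6,p7} {p8} {p10}
  W1235: {p6,p7} {p8} {p10}
  W1245: {p6,p7} {p8} {p10}
  W1345: {p6,p7} {p8} {p10}
  W2345: {p6,p7} {p8} {p10}
  W12345: {p6,p7} {p8} {p10}
C dims 15,30,30,15; δ0: rk 12, SNF 1^12; δ1: rk 18, SNF 1^18; δ2: rk 12, SNF 1^12
Ȟ^0 = (15 − 12) − 0 = 3, so Ȟ^0 ≅ Z^3
Ȟ^1 = (30 − 18) − 12 = 0, so Ȟ^1 ≅ 0
Ȟ^2 = (30 − 12) − 18 = 0, so Ȟ^2 ≅ 0

Ȟ^0 ≅ Z^3,  Ȟ^1 ≅ 0,  Ȟ^2 ≅ 0


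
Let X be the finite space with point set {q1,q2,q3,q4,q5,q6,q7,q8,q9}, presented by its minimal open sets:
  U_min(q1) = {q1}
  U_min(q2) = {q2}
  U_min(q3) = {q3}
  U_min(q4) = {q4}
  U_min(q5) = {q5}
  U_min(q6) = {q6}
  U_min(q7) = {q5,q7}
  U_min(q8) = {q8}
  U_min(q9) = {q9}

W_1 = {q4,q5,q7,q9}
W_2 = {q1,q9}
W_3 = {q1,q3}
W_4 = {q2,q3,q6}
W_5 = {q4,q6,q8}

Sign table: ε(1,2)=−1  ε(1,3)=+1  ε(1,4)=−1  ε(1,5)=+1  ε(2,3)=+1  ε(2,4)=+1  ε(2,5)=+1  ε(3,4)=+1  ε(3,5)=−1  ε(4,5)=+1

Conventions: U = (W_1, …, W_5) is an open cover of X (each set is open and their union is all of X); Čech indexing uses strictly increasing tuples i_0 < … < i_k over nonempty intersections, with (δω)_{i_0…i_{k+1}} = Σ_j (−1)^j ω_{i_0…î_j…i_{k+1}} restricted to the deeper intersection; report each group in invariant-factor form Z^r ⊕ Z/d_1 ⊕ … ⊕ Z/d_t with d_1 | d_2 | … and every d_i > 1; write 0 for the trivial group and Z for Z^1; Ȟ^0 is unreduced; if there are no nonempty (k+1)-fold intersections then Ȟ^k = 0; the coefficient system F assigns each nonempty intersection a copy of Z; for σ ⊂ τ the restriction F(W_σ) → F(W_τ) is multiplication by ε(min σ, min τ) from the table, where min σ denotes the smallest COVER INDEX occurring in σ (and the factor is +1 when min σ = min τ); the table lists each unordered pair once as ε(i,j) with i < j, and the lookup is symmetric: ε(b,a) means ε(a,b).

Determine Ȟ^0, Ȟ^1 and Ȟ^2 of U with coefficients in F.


nonempty intersections:
  W12={q9} W15={q4} W23={q1} W34={q3} W45={q6}
C dims 5,5; δ0: rk 5, SNF 1^4·2
Ȟ^0: (5−5)−0=0 ⇒ 0
Ȟ^1: (5−0)−5=0 plus torsion [2] ⇒ Z/2
Ȟ^2: (0−0)−0=0 ⇒ 0

Ȟ^0(U;F) ≅ 0, Ȟ^1(U;F) ≅ Z/2, Ȟ^2(U;F) ≅ 0


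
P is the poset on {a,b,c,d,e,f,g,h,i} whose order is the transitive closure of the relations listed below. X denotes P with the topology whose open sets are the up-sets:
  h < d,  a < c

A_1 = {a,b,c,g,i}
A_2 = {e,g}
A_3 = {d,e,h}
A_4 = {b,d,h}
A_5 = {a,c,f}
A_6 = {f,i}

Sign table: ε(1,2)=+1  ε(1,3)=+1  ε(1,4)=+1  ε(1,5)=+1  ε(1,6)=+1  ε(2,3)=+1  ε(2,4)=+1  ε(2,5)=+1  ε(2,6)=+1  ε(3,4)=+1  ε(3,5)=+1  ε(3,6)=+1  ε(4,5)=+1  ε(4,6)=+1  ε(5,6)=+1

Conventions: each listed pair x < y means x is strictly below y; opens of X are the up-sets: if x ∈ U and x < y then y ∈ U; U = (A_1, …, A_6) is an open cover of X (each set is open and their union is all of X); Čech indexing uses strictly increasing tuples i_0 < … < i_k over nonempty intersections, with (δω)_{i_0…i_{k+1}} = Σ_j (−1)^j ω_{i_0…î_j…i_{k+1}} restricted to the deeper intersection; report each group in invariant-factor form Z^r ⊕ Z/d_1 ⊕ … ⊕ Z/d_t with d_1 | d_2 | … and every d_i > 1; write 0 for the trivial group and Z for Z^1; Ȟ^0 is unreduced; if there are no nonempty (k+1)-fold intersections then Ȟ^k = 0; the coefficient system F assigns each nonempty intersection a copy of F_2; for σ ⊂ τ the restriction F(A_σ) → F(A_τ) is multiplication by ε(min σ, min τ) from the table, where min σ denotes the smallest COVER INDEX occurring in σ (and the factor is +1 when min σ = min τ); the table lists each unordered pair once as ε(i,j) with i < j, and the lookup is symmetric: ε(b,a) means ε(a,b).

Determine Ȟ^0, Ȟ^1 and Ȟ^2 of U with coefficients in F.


Ȟ^0 ≅ Z/2; Ȟ^1 ≅ Z/2 ⊕ Z/2; Ȟ^2 ≅ 0

nerve simplices:
  A12={g} A14={b} A15={a,c} A16={i} A23={e} A34={d,h} A56={f}
C dims 6,7; δ0: rk_F2 5
degree 0: 6−5−0 = 1 → Ȟ^0 ≅ Z/2
degree 1: 7−0−5 = 2 → Ȟ^1 ≅ Z/2 ⊕ Z/2
degree 2: 0−0−0 = 0 → Ȟ^2 ≅ 0


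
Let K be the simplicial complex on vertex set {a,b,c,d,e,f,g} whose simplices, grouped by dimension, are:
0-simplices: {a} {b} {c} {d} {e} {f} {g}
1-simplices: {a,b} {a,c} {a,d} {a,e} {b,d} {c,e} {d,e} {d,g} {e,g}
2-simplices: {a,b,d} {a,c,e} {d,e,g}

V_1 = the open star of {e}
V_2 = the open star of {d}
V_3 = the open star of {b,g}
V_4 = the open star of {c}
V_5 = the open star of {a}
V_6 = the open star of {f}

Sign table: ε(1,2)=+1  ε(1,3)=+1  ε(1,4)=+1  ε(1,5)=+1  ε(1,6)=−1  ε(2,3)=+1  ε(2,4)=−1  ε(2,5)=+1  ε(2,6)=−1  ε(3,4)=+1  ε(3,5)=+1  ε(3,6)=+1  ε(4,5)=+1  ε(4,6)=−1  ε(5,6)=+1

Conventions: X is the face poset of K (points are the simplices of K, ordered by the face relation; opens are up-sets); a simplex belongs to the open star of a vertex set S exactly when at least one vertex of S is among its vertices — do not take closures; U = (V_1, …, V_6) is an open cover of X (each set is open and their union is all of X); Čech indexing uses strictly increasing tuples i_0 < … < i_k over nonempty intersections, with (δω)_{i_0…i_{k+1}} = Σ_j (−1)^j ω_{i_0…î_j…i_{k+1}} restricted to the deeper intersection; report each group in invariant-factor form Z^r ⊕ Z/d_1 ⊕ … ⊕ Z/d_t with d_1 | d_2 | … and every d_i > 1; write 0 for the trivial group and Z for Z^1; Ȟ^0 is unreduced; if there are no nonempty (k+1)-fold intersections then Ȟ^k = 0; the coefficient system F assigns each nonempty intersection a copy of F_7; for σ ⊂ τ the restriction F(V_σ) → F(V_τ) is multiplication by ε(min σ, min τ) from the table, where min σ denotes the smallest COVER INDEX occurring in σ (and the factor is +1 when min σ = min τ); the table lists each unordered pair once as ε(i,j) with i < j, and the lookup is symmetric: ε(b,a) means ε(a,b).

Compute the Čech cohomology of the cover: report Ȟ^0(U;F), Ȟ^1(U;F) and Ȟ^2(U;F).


intersection data:
  V1={{e},{a,e},{c,e},{d,e},{e,g},{a,c,e},{d,e,g}} V2={{d},{a,d},{b,d},{d,e},{d,g},{a,b,d},{d,e,g}} V3={{b},{g},{a,b},{b,d},{d,g},{e,g},{a,b,d},{d,e,g}} V4={{c},{a,c},{c,e},{a,c,e}} V5={{a},{a,b},{a,c},{a,d},{a,e},{a,b,d},{a,c,e}} V6={{f}}
  V12={{d,e},{d,e,g}} V13={{e,g},{d,e,g}} V14={{c,e},{a,c,e}} V15={{a,e},{a,c,e}} V23={{b,d},{d,g},{a,b,d},{d,e,g}} V25={{a,d},{a,b,d}} V35={{a,b},{a,b,d}} V45={{a,c},{a,c,e}}
  V123={{d,e,g}} V145={{a,c,e}} V235={{a,b,d}}
C dims 6,8,3; δ0: rk_F7 4; δ1: rk_F7 3
Ȟ^0 = (6 − 4) − 0 = 2, so Ȟ^0 ≅ Z/7 ⊕ Z/7
Ȟ^1 = (8 − 3) − 4 = 1, so Ȟ^1 ≅ Z/7
Ȟ^2 = (3 − 0) − 3 = 0, so Ȟ^2 ≅ 0

Ȟ^0 ≅ Z/7 ⊕ Z/7,  Ȟ^1 ≅ Z/7,  Ȟ^2 ≅ 0


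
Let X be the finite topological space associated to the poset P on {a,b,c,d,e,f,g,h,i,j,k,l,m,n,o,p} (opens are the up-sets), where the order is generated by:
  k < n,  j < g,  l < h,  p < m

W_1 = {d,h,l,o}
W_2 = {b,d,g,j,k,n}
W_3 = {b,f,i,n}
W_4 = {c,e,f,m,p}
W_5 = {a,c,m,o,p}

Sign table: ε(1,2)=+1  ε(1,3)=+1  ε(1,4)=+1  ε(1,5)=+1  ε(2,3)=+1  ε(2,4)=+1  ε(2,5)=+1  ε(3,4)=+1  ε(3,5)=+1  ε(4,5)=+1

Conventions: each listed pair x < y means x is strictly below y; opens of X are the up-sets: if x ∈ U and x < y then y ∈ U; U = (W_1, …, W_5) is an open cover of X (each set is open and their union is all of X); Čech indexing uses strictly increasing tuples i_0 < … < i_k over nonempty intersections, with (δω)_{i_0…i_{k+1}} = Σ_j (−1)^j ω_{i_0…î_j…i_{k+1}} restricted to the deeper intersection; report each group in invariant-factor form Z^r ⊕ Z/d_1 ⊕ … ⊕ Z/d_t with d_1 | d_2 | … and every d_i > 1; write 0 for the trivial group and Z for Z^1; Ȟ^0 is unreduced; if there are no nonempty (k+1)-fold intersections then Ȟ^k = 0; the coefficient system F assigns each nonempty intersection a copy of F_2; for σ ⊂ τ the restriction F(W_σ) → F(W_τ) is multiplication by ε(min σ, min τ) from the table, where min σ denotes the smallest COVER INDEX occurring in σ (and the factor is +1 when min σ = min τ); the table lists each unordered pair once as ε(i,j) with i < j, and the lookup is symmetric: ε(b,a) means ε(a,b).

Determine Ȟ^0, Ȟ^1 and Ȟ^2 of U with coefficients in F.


Ȟ^0 = Z/2; Ȟ^1 = Z/2; Ȟ^2 = 0

nerve simplices:
  W12={d} W15={o} W23={b,n} W34={f} W45={c,m,p}
C dims 5,5; δ0: rk_F2 4
degree 0: 5−4−0 = 1 → Ȟ^0 ≅ Z/2
degree 1: 5−0−4 = 1 → Ȟ^1 ≅ Z/2
degree 2: 0−0−0 = 0 → Ȟ^2 ≅ 0


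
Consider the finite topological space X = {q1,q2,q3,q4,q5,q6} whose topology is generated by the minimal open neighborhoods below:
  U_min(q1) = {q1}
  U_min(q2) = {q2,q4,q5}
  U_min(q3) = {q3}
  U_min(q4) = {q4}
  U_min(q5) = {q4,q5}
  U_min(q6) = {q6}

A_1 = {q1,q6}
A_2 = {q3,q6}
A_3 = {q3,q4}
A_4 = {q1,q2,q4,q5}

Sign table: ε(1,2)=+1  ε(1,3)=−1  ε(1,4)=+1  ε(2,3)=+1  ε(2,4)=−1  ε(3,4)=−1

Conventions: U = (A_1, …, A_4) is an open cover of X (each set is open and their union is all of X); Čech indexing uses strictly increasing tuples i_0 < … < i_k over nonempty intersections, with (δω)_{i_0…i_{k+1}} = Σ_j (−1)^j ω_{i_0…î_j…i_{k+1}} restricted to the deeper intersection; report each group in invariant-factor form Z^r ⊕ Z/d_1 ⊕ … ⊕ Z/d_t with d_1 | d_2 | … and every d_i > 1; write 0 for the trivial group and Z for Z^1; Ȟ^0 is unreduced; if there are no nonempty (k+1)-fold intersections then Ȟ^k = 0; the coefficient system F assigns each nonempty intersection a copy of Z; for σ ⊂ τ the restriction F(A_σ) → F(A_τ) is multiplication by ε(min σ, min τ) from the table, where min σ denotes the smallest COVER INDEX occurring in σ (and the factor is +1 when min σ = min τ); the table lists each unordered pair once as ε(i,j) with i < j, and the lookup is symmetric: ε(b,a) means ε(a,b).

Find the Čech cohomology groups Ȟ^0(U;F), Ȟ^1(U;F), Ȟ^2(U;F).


Ȟ^0 = 0, Ȟ^1 = Z/2, Ȟ^2 = 0

intersection data:
  A12={q6} A14={q1} A23={q3} A34={q4}
C dims 4,4; δ0: rk 4, SNF 1^3·2
Ȟ^0 = (4 − 4) − 0 = 0, so Ȟ^0 ≅ 0
Ȟ^1 = (4 − 0) − 4 = 0 plus torsion [2], so Ȟ^1 ≅ Z/2
Ȟ^2 = (0 − 0) − 0 = 0, so Ȟ^2 ≅ 0


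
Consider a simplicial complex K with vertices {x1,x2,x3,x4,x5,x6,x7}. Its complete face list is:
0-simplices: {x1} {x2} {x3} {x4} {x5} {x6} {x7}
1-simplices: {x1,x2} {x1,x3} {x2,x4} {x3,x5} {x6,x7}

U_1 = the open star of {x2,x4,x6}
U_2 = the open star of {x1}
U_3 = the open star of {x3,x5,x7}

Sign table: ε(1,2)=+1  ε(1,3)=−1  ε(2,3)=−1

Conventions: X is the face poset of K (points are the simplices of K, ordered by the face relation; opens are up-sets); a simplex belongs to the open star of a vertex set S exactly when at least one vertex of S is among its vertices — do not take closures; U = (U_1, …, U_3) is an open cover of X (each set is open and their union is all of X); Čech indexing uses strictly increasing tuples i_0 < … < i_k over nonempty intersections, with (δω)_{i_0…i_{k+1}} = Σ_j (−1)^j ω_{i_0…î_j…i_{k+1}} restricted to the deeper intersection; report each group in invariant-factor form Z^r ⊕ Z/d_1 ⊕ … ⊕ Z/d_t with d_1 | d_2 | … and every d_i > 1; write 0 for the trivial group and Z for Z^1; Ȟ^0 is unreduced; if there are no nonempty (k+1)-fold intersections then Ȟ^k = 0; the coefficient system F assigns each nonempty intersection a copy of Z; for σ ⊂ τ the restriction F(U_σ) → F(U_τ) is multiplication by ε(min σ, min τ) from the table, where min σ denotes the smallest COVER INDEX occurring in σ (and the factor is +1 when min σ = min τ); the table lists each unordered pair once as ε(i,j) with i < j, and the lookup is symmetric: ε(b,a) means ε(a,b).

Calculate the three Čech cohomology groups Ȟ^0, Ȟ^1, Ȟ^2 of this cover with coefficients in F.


Ȟ^0 ≅ Z; Ȟ^1 ≅ Z; Ȟ^2 ≅ 0

intersection data:
  U1={{x2},{x4},{x6},{x1,x2},{x2,x4},{x6,x7}} U2={{x1},{x1,x2},{x1,x3}} U3={{x3},{x5},{x7},{x1,x3},{x3,x5},{x6,x7}}
  U12={{x1,x2}} U13={{x6,x7}} U23={{x1,x3}}
C dims 3,3; δ0: rk 2, SNF 1^2
Ȟ^0 = (3 − 2) − 0 = 1, so Ȟ^0 ≅ Z
Ȟ^1 = (3 − 0) − 2 = 1, so Ȟ^1 ≅ Z
Ȟ^2 = (0 − 0) − 0 = 0, so Ȟ^2 ≅ 0


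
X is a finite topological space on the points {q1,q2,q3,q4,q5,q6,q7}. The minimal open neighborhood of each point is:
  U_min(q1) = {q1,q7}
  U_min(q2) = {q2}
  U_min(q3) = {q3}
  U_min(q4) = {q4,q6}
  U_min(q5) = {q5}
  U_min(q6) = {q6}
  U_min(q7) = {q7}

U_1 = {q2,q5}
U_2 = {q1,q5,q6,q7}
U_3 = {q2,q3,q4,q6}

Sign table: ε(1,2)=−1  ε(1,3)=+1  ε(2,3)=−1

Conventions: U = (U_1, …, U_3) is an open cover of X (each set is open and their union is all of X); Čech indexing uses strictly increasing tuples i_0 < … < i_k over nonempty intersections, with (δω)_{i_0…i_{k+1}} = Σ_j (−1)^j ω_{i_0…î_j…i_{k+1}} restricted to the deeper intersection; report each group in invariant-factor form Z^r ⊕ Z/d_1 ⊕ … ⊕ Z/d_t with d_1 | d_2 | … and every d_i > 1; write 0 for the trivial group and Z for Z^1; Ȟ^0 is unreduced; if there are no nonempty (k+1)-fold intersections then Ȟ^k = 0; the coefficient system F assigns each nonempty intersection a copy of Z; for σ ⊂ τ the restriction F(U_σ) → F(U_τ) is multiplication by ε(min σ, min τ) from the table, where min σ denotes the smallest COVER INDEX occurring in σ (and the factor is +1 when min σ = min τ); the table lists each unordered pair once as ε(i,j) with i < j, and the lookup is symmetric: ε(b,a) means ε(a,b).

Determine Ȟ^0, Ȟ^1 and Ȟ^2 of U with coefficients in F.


Ȟ^0 ≅ Z, Ȟ^1 ≅ Z, Ȟ^2 ≅ 0

nonempty intersections:
  U12={q5} U13={q2} U23={q6}
C dims 3,3; δ0: rk 2, SNF 1^2
Ȟ^0: (3−2)−0=1 ⇒ Z
Ȟ^1: (3−0)−2=1 ⇒ Z
Ȟ^2: (0−0)−0=0 ⇒ 0


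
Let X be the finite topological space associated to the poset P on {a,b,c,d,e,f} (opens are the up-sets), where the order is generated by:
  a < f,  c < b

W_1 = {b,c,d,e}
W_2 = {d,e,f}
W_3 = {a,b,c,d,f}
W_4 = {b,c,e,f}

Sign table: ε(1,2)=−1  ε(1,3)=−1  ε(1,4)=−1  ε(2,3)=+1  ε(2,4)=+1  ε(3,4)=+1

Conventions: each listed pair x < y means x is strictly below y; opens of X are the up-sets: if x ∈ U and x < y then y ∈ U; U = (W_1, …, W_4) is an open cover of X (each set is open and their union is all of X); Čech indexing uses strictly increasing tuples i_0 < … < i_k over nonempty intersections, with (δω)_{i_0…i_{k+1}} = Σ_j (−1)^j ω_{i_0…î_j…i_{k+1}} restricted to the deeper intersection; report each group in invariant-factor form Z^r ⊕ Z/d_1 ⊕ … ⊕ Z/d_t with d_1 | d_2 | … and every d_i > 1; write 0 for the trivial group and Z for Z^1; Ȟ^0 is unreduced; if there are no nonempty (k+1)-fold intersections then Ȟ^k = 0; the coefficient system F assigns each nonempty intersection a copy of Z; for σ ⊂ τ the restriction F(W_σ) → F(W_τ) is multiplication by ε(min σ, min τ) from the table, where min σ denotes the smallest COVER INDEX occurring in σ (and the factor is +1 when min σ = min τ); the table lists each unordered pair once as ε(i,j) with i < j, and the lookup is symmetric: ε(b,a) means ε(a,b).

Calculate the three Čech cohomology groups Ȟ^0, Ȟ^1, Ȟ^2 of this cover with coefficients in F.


Ȟ^0 ≅ Z, Ȟ^1 ≅ 0 and Ȟ^2 ≅ Z

nerve simplices:
  W12={d,e} W13={b,c,d} W14={b,c,e} W23={d,f} W24={e,f} W34={b,c,f}
  W123={d} W124={e} W134={b,c} W234={f}
C dims 4,6,4; δ0: rk 3, SNF 1^3; δ1: rk 3, SNF 1^3
degree 0: 4−3−0 = 1 → Ȟ^0 ≅ Z
degree 1: 6−3−3 = 0 → Ȟ^1 ≅ 0
degree 2: 4−0−3 = 1 → Ȟ^2 ≅ Z


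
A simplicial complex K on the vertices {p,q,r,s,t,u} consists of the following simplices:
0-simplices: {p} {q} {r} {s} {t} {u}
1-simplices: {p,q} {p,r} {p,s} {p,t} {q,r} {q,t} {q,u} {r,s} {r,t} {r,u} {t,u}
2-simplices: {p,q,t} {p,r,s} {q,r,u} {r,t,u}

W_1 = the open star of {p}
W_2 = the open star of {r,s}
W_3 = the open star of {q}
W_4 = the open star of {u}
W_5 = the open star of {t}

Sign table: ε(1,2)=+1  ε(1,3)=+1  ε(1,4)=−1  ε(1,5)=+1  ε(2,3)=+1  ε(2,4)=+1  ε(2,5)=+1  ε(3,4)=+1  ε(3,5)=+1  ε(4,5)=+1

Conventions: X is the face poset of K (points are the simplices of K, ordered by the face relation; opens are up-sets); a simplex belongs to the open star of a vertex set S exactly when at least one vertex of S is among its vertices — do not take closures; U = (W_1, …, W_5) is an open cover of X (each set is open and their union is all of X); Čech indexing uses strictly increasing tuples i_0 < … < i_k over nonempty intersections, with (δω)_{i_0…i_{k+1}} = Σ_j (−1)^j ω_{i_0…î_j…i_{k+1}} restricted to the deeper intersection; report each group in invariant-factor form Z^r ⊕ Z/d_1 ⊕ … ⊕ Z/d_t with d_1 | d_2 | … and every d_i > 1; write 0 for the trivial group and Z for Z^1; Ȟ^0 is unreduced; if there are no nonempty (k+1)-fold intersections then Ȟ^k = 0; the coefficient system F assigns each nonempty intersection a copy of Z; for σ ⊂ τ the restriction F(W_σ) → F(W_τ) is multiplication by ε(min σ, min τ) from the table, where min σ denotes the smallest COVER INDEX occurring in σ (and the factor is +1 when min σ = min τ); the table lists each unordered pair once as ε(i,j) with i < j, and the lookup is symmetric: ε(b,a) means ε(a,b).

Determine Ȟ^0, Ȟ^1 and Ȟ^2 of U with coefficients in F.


Ȟ^0(U;F) ≅ Z, Ȟ^1(U;F) ≅ Z^2 and Ȟ^2(U;F) ≅ 0

nerve simplices:
  W1={{p},{p,q},{p,r},{p,s},{p,t},{p,q,t},{p,r,s}} W2={{r},{s},{p,r},{p,s},{q,r},{r,s},{r,t},{r,u},{p,r,s},{q,r,u},{r,t,u}} W3={{q},{p,q},{q,r},{q,t},{q,u},{p,q,t},{q,r,u}} W4={{u},{q,u},{r,u},{t,u},{q,r,u},{r,t,u}} W5={{t},{p,t},{q,t},{r,t},{t,u},{p,q,t},{r,t,u}}
  W12={{p,r},{p,s},{p,r,s}} W13={{p,q},{p,q,t}} W15={{p,t},{p,q,t}} W23={{q,r},{q,r,u}} W24={{r,u},{q,r,u},{r,t,u}} W25={{r,t},{r,t,u}} W34={{q,u},{q,r,u}} W35={{q,t},{p,q,t}} W45={{t,u},{r,t,u}}
  W135={{p,q,t}} W234={{q,r,u}} W245={{r,t,u}}
C dims 5,9,3; δ0: rk 4, SNF 1^4; δ1: rk 3, SNF 1^3
degree 0: 5−4−0 = 1 → Ȟ^0 ≅ Z
degree 1: 9−3−4 = 2 → Ȟ^1 ≅ Z^2
degree 2: 3−0−3 = 0 → Ȟ^2 ≅ 0


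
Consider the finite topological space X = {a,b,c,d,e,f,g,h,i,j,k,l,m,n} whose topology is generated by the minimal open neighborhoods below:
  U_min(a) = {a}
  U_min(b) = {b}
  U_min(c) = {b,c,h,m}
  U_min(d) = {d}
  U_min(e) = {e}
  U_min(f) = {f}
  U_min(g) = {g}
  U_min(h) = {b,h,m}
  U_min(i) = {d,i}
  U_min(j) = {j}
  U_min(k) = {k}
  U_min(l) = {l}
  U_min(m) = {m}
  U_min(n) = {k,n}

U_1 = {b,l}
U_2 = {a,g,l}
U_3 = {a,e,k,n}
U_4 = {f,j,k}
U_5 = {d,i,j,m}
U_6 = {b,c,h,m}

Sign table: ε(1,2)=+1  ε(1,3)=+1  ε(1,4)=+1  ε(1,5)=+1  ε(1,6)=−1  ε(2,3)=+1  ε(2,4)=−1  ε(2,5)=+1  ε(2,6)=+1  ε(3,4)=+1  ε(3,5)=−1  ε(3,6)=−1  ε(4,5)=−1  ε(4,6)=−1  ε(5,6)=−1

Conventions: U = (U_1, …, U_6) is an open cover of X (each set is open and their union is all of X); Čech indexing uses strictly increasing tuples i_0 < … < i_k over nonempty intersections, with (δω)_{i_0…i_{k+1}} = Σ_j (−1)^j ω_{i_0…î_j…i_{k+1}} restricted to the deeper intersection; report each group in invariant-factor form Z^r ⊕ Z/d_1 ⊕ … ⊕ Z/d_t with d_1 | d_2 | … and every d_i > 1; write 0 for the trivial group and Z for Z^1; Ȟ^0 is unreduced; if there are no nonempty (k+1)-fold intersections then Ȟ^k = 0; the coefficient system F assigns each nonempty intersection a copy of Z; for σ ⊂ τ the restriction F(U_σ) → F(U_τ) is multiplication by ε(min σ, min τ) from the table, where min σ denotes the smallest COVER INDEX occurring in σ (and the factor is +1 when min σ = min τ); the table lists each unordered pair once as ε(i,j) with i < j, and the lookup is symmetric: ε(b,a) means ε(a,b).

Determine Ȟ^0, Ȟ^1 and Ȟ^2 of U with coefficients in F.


Ȟ^0 = 0, Ȟ^1 = Z/2, Ȟ^2 = 0

nonempty overlaps:
  U12={l} U16={b} U23={a} U34={k} U45={j} U56={m}
C dims 6,6; δ0: rk 6, SNF 1^5·2
degree 0: 6−6−0 = 0 → Ȟ^0 ≅ 0
degree 1: 6−0−6 = 0 plus torsion [2] → Ȟ^1 ≅ Z/2
degree 2: 0−0−0 = 0 → Ȟ^2 ≅ 0


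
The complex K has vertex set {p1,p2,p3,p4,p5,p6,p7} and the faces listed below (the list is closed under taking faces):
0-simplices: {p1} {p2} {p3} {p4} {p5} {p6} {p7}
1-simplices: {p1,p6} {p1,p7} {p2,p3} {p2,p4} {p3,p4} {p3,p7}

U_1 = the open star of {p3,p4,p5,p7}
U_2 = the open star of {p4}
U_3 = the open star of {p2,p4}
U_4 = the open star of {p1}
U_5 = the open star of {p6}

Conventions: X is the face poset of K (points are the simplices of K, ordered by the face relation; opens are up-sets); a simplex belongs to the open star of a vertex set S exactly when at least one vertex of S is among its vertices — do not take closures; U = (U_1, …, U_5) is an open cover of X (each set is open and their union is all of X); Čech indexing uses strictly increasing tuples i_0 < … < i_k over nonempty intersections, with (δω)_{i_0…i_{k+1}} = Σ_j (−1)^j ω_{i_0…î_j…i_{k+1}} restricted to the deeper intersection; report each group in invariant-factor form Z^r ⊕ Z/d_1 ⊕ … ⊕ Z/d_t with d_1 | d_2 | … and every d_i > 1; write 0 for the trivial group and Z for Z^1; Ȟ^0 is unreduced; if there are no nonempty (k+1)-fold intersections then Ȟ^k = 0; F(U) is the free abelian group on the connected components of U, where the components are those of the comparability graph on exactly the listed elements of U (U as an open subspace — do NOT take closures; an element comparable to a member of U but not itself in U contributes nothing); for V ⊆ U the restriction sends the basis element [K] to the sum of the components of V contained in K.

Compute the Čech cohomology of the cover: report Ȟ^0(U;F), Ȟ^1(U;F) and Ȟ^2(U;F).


Ȟ^0(U;F) ≅ Z^2, Ȟ^1(U;F) ≅ Z, Ȟ^2(U;F) ≅ 0

nonempty intersections:
  U1={{p3},{p4},{p5},{p7},{p1,p7},{p2,p3},{p2,p4},{p3,p4},{p3,p7}} U2={{p4},{p2,p4},{p3,p4}} U3={{p2},{p4},{p2,p3},{p2,p4},{p3,p4}} U4={{p1},{p1,p6},{p1,p7}} U5={{p6},{p1,p6}}
  U12={{p4},{p2,p4},{p3,p4}} U13={{p4},{p2,p3},{p2,p4},{p3,p4}} U14={{p1,p7}} U23={{p4},{p2,p4},{p3,p4}} U45={{p1,p6}}
  U123={{p4},{p2,p4},{p3,p4}}
components per intersection:
  U1: {{p3},{p4},{p7},{p1,p7},{p2,p3},{p2,p4},{p3,p4},{p3,p7}} {{p5}}
  U2: {{p4},{p2,p4},{p3,p4}}
  U3: {{p2},{p4},{p2,p3},{p2,p4},{p3,p4}}
  U4: {{p1},{p1,p6},{p1,p7}}
  U5: {{p6},{p1,p6}}
  U12: {{p4},{p2,p4},{p3,p4}}
  U13: {{p4},{p2,p4},{p3,p4}} {{p2,p3}}
  U14: {{p1,p7}}
  U23: {{p4},{p2,p4},{p3,p4}}
  U45: {{p1,p6}}
  U123: {{p4},{p2,p4},{p3,p4}}
C dims 6,6,1; δ0: rk 4, SNF 1^4; δ1: rk 1, SNF 1^1
Ȟ^0: (6−4)−0=2 ⇒ Z^2
Ȟ^1: (6−1)−4=1 ⇒ Z
Ȟ^2: (1−0)−1=0 ⇒ 0


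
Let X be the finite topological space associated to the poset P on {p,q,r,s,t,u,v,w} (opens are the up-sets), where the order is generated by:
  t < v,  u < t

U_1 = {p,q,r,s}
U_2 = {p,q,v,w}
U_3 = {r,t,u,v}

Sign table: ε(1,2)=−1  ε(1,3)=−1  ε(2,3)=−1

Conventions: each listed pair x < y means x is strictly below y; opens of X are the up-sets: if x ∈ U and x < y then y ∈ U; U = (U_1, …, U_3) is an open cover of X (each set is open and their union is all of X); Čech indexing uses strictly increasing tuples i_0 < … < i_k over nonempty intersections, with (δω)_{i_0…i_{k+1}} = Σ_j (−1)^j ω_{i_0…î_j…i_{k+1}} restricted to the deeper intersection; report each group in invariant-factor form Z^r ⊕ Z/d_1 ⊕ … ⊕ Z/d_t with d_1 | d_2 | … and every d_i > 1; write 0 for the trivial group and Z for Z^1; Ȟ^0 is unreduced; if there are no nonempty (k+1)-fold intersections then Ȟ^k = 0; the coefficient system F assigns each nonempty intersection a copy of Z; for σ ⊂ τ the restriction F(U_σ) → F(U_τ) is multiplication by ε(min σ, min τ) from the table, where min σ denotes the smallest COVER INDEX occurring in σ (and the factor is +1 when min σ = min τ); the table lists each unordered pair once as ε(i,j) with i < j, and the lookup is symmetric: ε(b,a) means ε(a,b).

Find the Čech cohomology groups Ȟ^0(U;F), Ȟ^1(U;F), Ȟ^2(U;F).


Ȟ^0 ≅ 0; Ȟ^1 ≅ Z/2; Ȟ^2 ≅ 0

nonempty overlaps:
  U12={p,q} U13={r} U23={v}
C dims 3,3; δ0: rk 3, SNF 1^2·2
degree 0: 3−3−0 = 0 → Ȟ^0 ≅ 0
degree 1: 3−0−3 = 0 plus torsion [2] → Ȟ^1 ≅ Z/2
degree 2: 0−0−0 = 0 → Ȟ^2 ≅ 0


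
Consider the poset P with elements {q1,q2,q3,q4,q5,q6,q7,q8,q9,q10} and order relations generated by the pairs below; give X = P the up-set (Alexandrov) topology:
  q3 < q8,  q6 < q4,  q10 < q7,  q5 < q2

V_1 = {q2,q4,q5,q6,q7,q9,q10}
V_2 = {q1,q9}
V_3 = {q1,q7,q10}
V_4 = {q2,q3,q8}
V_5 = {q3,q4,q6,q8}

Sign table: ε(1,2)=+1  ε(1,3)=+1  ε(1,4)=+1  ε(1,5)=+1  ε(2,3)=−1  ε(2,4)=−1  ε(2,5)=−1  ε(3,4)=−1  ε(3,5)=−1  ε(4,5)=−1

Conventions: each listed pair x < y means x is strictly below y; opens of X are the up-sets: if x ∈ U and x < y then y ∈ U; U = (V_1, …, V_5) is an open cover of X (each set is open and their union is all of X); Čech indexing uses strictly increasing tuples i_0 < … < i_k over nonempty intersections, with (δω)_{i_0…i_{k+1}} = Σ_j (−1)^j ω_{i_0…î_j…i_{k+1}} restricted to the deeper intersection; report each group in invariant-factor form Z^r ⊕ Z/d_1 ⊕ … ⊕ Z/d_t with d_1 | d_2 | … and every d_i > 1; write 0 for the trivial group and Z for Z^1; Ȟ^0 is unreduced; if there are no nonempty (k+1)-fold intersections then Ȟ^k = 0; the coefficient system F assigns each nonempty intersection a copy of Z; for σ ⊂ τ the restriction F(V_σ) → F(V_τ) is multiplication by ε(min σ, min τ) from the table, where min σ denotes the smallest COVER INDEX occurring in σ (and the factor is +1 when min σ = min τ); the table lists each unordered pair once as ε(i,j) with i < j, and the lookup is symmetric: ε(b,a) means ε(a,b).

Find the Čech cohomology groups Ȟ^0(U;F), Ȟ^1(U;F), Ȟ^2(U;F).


nonempty intersections:
  V12={q9} V13={q7,q10} V14={q2} V15={q4,q6} V23={q1} V45={q3,q8}
C dims 5,6; δ0: rk 5, SNF 1^4·2
Ȟ^0: (5−5)−0=0 ⇒ 0
Ȟ^1: (6−0)−5=1 plus torsion [2] ⇒ Z ⊕ Z/2
Ȟ^2: (0−0)−0=0 ⇒ 0

Ȟ^0(U;F) ≅ 0; Ȟ^1(U;F) ≅ Z ⊕ Z/2; Ȟ^2(U;F) ≅ 0


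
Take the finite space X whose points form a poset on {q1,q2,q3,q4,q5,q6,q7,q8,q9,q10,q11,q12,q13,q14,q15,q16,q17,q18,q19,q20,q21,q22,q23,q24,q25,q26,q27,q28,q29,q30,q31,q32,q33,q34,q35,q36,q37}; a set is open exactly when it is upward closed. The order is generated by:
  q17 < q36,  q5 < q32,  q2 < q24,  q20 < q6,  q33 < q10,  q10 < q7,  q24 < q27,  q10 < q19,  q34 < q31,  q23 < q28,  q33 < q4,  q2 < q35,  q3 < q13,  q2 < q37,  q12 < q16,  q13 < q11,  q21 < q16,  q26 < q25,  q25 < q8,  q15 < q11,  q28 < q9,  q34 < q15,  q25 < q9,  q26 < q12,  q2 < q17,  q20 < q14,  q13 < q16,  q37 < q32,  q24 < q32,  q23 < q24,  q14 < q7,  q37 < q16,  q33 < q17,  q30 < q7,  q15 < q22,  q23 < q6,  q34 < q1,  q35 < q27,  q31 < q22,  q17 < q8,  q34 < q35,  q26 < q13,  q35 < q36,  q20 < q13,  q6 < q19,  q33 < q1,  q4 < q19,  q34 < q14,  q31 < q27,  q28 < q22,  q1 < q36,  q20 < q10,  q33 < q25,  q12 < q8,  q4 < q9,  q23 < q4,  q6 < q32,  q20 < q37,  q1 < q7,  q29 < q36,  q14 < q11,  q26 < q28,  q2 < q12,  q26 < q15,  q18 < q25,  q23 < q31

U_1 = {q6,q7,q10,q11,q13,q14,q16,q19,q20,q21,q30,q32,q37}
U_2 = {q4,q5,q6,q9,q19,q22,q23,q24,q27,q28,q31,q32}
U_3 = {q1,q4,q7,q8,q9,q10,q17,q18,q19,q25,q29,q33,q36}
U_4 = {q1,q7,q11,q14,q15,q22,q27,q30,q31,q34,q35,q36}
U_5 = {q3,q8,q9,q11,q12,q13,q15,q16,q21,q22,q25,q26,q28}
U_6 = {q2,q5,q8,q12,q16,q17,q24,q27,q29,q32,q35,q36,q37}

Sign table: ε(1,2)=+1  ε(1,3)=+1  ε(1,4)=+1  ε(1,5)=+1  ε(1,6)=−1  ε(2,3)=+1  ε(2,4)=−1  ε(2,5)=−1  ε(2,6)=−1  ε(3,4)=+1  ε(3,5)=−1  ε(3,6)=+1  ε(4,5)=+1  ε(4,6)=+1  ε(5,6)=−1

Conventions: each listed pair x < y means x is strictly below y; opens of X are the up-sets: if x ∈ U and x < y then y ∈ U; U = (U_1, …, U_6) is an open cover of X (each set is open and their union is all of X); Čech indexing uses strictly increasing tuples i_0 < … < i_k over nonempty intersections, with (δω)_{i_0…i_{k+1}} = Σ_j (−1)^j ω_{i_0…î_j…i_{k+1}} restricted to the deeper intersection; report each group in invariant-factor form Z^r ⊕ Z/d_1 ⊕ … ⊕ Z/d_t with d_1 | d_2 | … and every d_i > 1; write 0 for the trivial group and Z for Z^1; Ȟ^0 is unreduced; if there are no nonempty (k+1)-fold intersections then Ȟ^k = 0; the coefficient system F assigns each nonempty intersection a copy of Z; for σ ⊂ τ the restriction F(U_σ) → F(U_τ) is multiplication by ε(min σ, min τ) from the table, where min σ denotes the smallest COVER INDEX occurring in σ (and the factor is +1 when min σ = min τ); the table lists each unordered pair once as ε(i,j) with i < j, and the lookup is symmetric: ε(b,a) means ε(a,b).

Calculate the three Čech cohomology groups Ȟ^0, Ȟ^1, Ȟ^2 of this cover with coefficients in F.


Ȟ^0 = 0, Ȟ^1 = Z/2 and Ȟ^2 = Z

intersection data:
  U12={q6,q19,q32} U13={q7,q10,q19} U14={q7,q11,q14,q30} U15={q11,q13,q16,q21} U16={q16,q32,q37} U23={q4,q9,q19} U24={q22,q27,q31} U25={q9,q22,q28} U26={q5,q24,q27,q32} U34={q1,q7,q36} U35={q8,q9,q25} U36={q8,q17,q29,q36} U45={q11,q15,q22} U46={q27,q35,q36} U56={q8,q12,q16}
  U123={q19} U126={q32} U134={q7} U145={q11} U156={q16} U235={q9} U245={q22} U246={q27} U346={q36} U356={q8}
C dims 6,15,10; δ0: rk 6, SNF 1^5·2; δ1: rk 9, SNF 1^9
Ȟ^0 = (6 − 6) − 0 = 0, so Ȟ^0 ≅ 0
Ȟ^1 = (15 − 9) − 6 = 0 plus torsion [2], so Ȟ^1 ≅ Z/2
Ȟ^2 = (10 − 0) − 9 = 1, so Ȟ^2 ≅ Z


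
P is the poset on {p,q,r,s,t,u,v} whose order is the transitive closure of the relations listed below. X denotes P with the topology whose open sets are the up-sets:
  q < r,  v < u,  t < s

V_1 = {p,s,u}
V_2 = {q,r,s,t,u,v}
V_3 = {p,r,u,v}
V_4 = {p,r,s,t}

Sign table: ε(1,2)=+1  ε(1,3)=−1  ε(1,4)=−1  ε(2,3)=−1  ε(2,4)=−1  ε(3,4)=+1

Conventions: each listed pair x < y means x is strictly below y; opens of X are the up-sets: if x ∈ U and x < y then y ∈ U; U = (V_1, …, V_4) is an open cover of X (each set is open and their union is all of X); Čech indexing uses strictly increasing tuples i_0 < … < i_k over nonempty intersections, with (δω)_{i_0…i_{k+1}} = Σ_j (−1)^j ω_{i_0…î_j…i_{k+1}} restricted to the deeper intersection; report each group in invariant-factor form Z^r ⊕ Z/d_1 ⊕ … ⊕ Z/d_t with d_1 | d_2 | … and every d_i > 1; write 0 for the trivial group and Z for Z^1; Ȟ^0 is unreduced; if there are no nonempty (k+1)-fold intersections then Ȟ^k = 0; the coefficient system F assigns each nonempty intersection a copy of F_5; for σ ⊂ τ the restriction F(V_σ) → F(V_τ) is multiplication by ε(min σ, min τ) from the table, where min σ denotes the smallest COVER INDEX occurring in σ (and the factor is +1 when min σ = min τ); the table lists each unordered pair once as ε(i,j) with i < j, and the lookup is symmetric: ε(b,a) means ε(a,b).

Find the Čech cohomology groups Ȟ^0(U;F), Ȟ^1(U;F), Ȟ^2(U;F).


nonempty intersections:
  V12={s,u} V13={p,u} V14={p,s} V23={r,u,v} V24={r,s,t} V34={p,r}
  V123={u} V124={s} V134={p} V234={r}
C dims 4,6,4; δ0: rk_F5 3; δ1: rk_F5 3
Ȟ^0: (4−3)−0=1 ⇒ Z/5
Ȟ^1: (6−3)−3=0 ⇒ 0
Ȟ^2: (4−0)−3=1 ⇒ Z/5

Ȟ^0(U;F) ≅ Z/5, Ȟ^1(U;F) ≅ 0 and Ȟ^2(U;F) ≅ Z/5


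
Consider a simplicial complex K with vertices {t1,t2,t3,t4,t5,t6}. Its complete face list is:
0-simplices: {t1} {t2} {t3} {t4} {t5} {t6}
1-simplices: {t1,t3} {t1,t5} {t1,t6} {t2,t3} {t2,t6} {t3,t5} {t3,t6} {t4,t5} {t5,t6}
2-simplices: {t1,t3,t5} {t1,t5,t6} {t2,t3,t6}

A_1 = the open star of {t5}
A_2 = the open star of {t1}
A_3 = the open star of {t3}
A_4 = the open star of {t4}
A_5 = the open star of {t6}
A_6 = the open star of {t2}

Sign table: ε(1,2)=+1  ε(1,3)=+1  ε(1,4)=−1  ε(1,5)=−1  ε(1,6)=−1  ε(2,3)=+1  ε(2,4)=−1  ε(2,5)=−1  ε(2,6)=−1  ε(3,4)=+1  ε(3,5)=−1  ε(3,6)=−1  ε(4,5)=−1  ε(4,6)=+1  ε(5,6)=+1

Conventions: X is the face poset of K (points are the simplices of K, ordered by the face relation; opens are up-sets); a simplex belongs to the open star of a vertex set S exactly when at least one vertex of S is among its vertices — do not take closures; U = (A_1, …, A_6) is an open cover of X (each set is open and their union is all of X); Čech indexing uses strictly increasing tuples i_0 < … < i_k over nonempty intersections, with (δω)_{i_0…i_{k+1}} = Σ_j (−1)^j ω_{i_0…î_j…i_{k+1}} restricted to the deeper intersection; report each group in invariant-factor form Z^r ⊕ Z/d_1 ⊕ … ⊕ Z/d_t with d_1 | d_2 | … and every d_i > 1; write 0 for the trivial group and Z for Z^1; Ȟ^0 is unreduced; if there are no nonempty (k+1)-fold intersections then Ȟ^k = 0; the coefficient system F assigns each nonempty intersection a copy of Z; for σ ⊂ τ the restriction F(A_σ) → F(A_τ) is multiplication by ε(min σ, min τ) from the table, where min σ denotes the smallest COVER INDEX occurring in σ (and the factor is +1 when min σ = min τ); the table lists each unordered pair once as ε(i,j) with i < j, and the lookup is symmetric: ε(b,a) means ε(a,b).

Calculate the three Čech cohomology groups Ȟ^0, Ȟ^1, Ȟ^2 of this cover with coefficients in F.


intersection data:
  A1={{t5},{t1,t5},{t3,t5},{t4,t5},{t5,t6},{t1,t3,t5},{t1,t5,t6}} A2={{t1},{t1,t3},{t1,t5},{t1,t6},{t1,t3,t5},{t1,t5,t6}} A3={{t3},{t1,t3},{t2,t3},{t3,t5},{t3,t6},{t1,t3,t5},{t2,t3,t6}} A4={{t4},{t4,t5}} A5={{t6},{t1,t6},{t2,t6},{t3,t6},{t5,t6},{t1,t5,t6},{t2,t3,t6}} A6={{t2},{t2,t3},{t2,t6},{t2,t3,t6}}
  A12={{t1,t5},{t1,t3,t5},{t1,t5,t6}} A13={{t3,t5},{t1,t3,t5}} A14={{t4,t5}} A15={{t5,t6},{t1,t5,t6}} A23={{t1,t3},{t1,t3,t5}} A25={{t1,t6},{t1,t5,t6}} A35={{t3,t6},{t2,t3,t6}} A36={{t2,t3},{t2,t3,t6}} A56={{t2,t6},{t2,t3,t6}}
  A123={{t1,t3,t5}} A125={{t1,t5,t6}} A356={{t2,t3,t6}}
C dims 6,9,3; δ0: rk 5, SNF 1^5; δ1: rk 3, SNF 1^3
Ȟ^0 = (6 − 5) − 0 = 1, so Ȟ^0 ≅ Z
Ȟ^1 = (9 − 3) − 5 = 1, so Ȟ^1 ≅ Z
Ȟ^2 = (3 − 0) − 3 = 0, so Ȟ^2 ≅ 0

Ȟ^0 ≅ Z, Ȟ^1 ≅ Z, Ȟ^2 ≅ 0
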